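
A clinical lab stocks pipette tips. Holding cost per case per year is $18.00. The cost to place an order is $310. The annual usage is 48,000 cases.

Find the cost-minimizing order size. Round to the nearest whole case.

2DS/H = 2·48,000·310/18 = 1,653,333.33
EOQ = √1,653,333.33 ≈ 1,285.82

1,286 cases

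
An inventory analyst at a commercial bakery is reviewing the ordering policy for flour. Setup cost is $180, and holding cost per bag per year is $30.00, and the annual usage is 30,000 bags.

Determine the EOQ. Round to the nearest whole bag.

600 bags

Optimal lot size Q* = (2 × 30,000 × $180 / $30)^½ ≈ 600.00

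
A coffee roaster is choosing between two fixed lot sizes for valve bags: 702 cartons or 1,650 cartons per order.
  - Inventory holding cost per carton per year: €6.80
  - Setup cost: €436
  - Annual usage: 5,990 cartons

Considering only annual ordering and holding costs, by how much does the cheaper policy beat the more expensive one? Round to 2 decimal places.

Annual cost at Q: ordering D·S/Q plus holding Q·H/2.
TC(702) = (5,990/702)×436 + (702/2)×6.8 = €6,107.08
TC(1,650) = (5,990/1,650)×436 + (1,650/2)×6.8 = €7,192.81
Cheaper: Q = 702.  Difference = €1,085.73

€1,085.73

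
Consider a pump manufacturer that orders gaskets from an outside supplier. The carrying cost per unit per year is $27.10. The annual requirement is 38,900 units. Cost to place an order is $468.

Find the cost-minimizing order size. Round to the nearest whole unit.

Q* = √(2·D·S / H) = √(2·38,900·468 / 27.1) = √1,343,557.2 ≈ 1,159.12

1,159 units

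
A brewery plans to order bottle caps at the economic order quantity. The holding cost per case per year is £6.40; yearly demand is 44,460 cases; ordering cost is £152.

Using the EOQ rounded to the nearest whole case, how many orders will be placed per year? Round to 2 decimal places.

2DS/H = 2·44,460·152/6.4 = 2,111,850.00
EOQ = √2,111,850.00 ≈ 1,453.22 → Q = 1,453
N = D/Q = 44,460/1,453 ≈ 30.599 orders/yr

30.60 orders per year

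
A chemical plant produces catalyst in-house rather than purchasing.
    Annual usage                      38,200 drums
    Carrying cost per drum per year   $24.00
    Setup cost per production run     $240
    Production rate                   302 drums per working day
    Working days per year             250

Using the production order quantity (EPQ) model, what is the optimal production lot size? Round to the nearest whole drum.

1,244 drums

Daily demand d = 38,200/250 = 152.800; p = 302; 1 − d/p = 0.49404
EPQ = √(2DS / (H(1 − d/p)))
    = √(2 × 38,200 × 240 / (24 × 0.49404)) ≈ 1,243.56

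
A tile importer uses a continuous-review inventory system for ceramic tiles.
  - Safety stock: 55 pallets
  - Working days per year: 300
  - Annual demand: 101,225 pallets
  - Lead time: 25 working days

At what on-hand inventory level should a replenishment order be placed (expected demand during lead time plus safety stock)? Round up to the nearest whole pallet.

8,491 pallets

Daily demand d = 101,225 / 300 = 337.417 pallets/day
Demand during lead time = 337.417 × 25 = 8,435.42
Reorder point = 8,435.42 + 55 = 8,490.42 → round up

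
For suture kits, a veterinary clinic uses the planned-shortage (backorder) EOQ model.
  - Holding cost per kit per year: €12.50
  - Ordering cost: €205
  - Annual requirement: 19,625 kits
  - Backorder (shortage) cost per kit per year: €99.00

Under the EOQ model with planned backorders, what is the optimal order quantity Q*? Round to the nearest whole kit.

Q* = √(2DS/H) · √((H + b)/b)
   = √(2 × 19,625 × 205 / 12.5) · √((12.5 + 99) / 99)
   = 802.309 × 1.0613 ≈ 851.45

851 kits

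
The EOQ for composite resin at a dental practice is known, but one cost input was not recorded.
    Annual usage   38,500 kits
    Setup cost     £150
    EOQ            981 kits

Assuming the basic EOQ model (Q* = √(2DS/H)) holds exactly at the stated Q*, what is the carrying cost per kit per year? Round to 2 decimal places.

EOQ relation: Q² = 2DS/H, so rearrange for the unknown.
H = 2DS / Q² = 2 × 38,500 × 150 / 981² = 12.0017

£12.00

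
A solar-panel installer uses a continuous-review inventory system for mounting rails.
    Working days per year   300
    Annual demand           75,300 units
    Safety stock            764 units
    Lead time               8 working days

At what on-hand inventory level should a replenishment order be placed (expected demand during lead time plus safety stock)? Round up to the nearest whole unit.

2,772 units

Daily demand d = 75,300 / 300 = 251.000 units/day
Demand during lead time = 251.000 × 8 = 2,008.00
Reorder point = 2,008.00 + 764 = 2,772.00 → round up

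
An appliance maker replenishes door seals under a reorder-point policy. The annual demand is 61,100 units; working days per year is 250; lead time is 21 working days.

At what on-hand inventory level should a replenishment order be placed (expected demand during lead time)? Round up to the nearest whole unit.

5,133 units

Daily demand d = 61,100 / 250 = 244.400 units/day
Demand during lead time = 244.400 × 21 = 5,132.40
Reorder point = 5,132.40 → round up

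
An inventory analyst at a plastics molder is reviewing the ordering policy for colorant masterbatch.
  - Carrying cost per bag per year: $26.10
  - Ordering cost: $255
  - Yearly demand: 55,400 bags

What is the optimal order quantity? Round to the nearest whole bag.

1,040 bags

2DS/H = 2·55,400·255/26.1 = 1,082,528.74
EOQ = √1,082,528.74 ≈ 1,040.45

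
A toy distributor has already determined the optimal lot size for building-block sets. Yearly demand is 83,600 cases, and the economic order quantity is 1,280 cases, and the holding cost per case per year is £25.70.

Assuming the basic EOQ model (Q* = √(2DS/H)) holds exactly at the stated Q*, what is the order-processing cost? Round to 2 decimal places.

From Q* = √(2DS/H) ⇒ Q*² = 2DS/H.
S = Q²H / (2D) = 1,280² × 25.7 / (2 × 83,600) = 251.8354

£251.84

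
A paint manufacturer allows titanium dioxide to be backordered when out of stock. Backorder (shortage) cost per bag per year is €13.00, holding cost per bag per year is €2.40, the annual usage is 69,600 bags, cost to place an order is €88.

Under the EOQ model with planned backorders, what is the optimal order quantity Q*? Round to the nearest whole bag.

2,459 bags

Basic EOQ = √(2·69,600·88/2.4) = 2,259.203
Backorder adjustment √((H+b)/b) = √((2.4+13)/13) = 1.0884
Q* = 2,259.203 × 1.0884 ≈ 2,458.92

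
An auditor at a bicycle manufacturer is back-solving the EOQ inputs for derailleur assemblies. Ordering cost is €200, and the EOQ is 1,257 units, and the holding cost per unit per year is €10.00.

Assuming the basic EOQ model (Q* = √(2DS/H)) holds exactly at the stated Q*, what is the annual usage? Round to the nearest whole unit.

Since Q* = (2DS/H)^½, squaring gives Q*²·H = 2DS.
D = Q²H / (2S) = 1,257² × 10 / (2 × 200) = 39,501.22

39,501 units per year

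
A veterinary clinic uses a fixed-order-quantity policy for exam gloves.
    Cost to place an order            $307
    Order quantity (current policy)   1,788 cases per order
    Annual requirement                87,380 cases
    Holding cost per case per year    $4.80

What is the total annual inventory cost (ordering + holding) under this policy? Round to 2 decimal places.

$19,294.37

Ordering: D/Q × S = 87,380/1,788 × $307 = $15,003.17
Holding:  Q/2 × H = 1,788/2 × $4.8 = $4,291.20
Total = $15,003.17 + $4,291.20 = $19,294.37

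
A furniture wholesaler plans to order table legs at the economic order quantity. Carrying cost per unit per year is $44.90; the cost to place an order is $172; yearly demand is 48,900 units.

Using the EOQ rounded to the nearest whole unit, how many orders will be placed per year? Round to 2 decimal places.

79.90 orders per year

Q* = √(2·D·S / H) = √(2·48,900·172 / 44.9) = √374,645.9 ≈ 612.08 → Q = 612
N = D/Q = 48,900/612 ≈ 79.902 orders/yr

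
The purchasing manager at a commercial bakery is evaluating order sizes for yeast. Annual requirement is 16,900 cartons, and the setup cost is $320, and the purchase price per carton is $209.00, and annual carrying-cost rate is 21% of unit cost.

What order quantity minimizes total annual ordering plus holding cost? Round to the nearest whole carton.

Carrying cost H = $209 × 21% = $43.8900/carton/yr
Optimal lot size Q* = (2 × 16,900 × $320 / $43.89)^½ ≈ 496.42

496 cartons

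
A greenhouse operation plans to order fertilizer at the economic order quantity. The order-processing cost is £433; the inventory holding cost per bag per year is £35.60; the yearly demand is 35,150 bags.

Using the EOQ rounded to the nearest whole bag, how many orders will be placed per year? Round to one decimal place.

38.0 orders per year

Q* = √(2·D·S / H) = √(2·35,150·433 / 35.6) = √855,053.4 ≈ 924.69 → Q = 925
N = D/Q = 35,150/925 ≈ 38.000 orders/yr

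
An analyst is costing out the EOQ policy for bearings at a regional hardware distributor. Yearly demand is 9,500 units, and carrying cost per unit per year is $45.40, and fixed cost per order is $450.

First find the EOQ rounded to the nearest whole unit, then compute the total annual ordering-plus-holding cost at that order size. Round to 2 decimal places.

$19,702.03

Q* = √(2·D·S / H) = √(2·9,500·450 / 45.4) = √188,326.0 ≈ 433.97 → Q = 434 units
Ordering: D/Q × S = 9,500/434 × $450 = $9,850.23
Holding:  Q/2 × H = 434/2 × $45.4 = $9,851.80
Total = $9,850.23 + $9,851.80 = $19,702.03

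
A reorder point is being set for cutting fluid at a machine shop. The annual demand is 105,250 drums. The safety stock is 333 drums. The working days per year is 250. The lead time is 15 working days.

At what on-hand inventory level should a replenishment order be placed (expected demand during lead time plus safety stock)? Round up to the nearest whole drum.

6,648 drums

Daily demand d = 105,250 / 250 = 421.000 drums/day
Demand during lead time = 421.000 × 15 = 6,315.00
Reorder point = 6,315.00 + 333 = 6,648.00 → round up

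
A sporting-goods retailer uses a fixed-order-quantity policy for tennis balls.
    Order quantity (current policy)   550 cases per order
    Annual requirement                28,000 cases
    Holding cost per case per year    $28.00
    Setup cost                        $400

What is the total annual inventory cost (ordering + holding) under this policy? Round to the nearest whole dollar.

Orders/yr = 28,000/550 = 50.909; ordering cost = 50.909 × $400 = $20,363.64
Average inventory = 550/2 = 275; holding cost = 275 × $28 = $7,700.00
Total = $20,363.64 + $7,700.00 = $28,063.64

$28,064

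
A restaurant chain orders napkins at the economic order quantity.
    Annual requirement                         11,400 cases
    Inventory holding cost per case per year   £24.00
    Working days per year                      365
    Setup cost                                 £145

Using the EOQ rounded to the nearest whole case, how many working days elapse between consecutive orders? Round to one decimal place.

11.9 days

2DS/H = 2·11,400·145/24 = 137,750.00
EOQ = √137,750.00 ≈ 371.15 → Q = 371 cases
Cycle time = (working days × Q)/D = (365 × 371) / 11,400 = 11.879 days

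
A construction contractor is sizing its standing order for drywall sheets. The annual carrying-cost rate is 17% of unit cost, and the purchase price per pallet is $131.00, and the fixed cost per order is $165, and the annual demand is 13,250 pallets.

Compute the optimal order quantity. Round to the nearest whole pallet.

Holding cost per pallet per year: H = 17% × $131 = $22.2700
Q* = √(2·D·S / H) = √(2·13,250·165 / 22.27) = √196,340.4 ≈ 443.10

443 pallets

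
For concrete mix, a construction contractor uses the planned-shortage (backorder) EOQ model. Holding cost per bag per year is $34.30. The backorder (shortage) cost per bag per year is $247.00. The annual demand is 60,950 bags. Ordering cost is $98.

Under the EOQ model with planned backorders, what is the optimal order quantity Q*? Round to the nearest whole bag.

Basic EOQ = √(2·60,950·98/34.3) = 590.157
Backorder adjustment √((H+b)/b) = √((34.3+247)/247) = 1.0672
Q* = 590.157 × 1.0672 ≈ 629.80

630 bags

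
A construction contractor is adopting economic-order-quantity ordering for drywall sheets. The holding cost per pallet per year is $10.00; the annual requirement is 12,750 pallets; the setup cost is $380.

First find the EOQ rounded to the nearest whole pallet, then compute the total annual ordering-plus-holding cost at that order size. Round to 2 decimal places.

$9,843.78

Optimal lot size Q* = (2 × 12,750 × $380 / $10)^½ ≈ 984.38 → Q = 984 pallets
Annual ordering cost = (D/Q)·S = (12,750/984) × 380 = $4,923.78
Annual holding cost  = (Q/2)·H = (984/2) × 10 = $4,920.00
Total = $4,923.78 + $4,920.00 = $9,843.78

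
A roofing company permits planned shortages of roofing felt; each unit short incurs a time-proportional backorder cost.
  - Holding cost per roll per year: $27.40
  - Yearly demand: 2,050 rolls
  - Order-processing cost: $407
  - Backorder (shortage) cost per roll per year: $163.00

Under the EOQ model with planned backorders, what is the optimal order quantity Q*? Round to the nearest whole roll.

267 rolls

Basic EOQ = √(2·2,050·407/27.4) = 246.782
Backorder adjustment √((H+b)/b) = √((27.4+163)/163) = 1.0808
Q* = 246.782 × 1.0808 ≈ 266.72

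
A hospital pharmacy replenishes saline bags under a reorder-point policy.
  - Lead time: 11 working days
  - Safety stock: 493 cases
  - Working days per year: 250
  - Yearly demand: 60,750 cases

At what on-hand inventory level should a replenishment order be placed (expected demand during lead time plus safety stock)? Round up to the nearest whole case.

Daily demand d = 60,750 / 250 = 243.000 cases/day
Demand during lead time = 243.000 × 11 = 2,673.00
Reorder point = 2,673.00 + 493 = 3,166.00 → round up

3,166 cases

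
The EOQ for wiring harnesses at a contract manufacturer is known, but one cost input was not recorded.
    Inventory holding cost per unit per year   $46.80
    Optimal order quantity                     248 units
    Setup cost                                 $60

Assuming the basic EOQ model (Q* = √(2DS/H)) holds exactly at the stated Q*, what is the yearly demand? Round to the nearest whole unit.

23,987 units per year

Since Q* = (2DS/H)^½, squaring gives Q*²·H = 2DS.
D = Q²H / (2S) = 248² × 46.8 / (2 × 60) = 23,986.56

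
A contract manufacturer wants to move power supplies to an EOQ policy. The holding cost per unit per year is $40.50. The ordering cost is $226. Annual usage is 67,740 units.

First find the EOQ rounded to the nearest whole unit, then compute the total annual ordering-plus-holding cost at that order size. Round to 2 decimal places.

$35,214.33

Q* = √(2·D·S / H) = √(2·67,740·226 / 40.5) = √756,011.9 ≈ 869.49 → Q = 869 units
Ordering: D/Q × S = 67,740/869 × $226 = $17,617.08
Holding:  Q/2 × H = 869/2 × $40.5 = $17,597.25
Total = $17,617.08 + $17,597.25 = $35,214.33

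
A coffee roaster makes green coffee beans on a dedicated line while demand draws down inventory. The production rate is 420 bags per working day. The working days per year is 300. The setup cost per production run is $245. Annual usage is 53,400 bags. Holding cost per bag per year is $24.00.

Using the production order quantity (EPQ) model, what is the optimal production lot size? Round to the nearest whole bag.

d = 53,400/300 = 178.0000 bags/day;  effective holding cost H(1 − d/p) = 24·(1 − 178.0000/420) = 13.82857
Q* = √(2DS / H_eff) = √(2·53,400·245 / 13.82857) ≈ 1,375.56

1,376 bags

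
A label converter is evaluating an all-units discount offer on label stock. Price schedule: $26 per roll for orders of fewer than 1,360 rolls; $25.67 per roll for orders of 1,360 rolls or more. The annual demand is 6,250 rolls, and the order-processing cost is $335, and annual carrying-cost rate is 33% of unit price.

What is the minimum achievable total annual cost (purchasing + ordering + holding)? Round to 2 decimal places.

$167,737.37

H₁ = 33%×$26 = $8.5800;  H₂ = 33%×$25.67 = $8.4711
EOQ₁ = √(2×6,250×335/8.5800) = 698.61  (< 1,360, feasible at tier 1)
EOQ₂ = √(2×6,250×335/8.4711) = 703.08  (< 1,360 → use Q = 1,360 at tier-2 price)
TC(tier 1 (EOQ₁), Q≈698.6) = $168,494.06
TC(tier 2, Q≈1,360.0) = $167,737.37
Minimum at tier 2: $167,737.37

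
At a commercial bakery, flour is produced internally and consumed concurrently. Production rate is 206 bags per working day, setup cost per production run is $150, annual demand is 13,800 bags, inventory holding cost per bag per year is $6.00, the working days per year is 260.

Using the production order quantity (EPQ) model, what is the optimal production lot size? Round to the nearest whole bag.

964 bags

d = 13,800/260 = 53.0769 bags/day;  effective holding cost H(1 − d/p) = 6·(1 − 53.0769/206) = 4.45407
Q* = √(2DS / H_eff) = √(2·13,800·150 / 4.45407) ≈ 964.10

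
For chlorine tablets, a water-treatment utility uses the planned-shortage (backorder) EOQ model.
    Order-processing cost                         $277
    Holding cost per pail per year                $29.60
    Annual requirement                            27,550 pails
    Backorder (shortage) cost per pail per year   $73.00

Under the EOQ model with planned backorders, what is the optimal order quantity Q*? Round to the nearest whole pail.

851 pails

Basic EOQ = √(2·27,550·277/29.6) = 718.075
Backorder adjustment √((H+b)/b) = √((29.6+73)/73) = 1.1855
Q* = 718.075 × 1.1855 ≈ 851.30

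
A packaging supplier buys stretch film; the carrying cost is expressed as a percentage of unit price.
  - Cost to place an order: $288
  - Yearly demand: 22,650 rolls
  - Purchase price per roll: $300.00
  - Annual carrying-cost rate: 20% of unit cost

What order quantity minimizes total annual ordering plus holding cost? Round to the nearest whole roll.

466 rolls

H = i·C = 0.2 × $300 = $60.0000 per roll-year
Optimal lot size Q* = (2 × 22,650 × $288 / $60)^½ ≈ 466.30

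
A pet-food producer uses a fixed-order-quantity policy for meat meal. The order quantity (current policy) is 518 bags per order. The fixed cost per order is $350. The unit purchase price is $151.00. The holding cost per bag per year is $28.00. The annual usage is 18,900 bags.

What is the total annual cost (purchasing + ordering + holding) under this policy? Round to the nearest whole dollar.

$2,873,922

Orders/yr = 18,900/518 = 36.486; ordering cost = 36.486 × $350 = $12,770.27
Average inventory = 518/2 = 259; holding cost = 259 × $28 = $7,252.00
Purchase cost = D·C = 18,900 × 151 = $2,853,900.00
Total = $12,770.27 + $7,252.00 + $2,853,900.00 = $2,873,922.27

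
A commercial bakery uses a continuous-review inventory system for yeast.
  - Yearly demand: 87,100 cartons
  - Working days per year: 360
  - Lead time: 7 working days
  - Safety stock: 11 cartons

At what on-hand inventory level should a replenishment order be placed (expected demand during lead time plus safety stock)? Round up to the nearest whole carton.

1,705 cartons

Daily demand d = 87,100 / 360 = 241.944 cartons/day
Demand during lead time = 241.944 × 7 = 1,693.61
Reorder point = 1,693.61 + 11 = 1,704.61 → round up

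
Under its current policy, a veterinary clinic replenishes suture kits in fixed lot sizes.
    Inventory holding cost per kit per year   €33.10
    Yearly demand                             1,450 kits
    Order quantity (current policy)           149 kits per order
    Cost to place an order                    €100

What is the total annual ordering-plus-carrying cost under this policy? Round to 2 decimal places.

Orders/yr = 1,450/149 = 9.732; ordering cost = 9.732 × €100 = €973.15
Average inventory = 149/2 = 74.5; holding cost = 74.5 × €33.1 = €2,465.95
Total = €973.15 + €2,465.95 = €3,439.10

€3,439.10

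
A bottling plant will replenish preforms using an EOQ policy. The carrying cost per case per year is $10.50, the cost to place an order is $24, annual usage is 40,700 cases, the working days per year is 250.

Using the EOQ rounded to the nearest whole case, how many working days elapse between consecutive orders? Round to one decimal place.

Q* = √(2·D·S / H) = √(2·40,700·24 / 10.5) = √186,057.1 ≈ 431.34 → Q = 431 cases
T = Q/D × 250 days = 431/40,700 × 250 = 2.647 days

2.6 days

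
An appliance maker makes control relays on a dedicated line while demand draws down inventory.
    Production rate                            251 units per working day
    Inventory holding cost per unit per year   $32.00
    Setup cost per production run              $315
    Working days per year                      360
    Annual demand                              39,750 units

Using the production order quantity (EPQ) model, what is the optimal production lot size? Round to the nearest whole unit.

d = 39,750/360 = 110.4167 units/day;  effective holding cost H(1 − d/p) = 32·(1 − 110.4167/251) = 17.92297
Q* = √(2DS / H_eff) = √(2·39,750·315 / 17.92297) ≈ 1,182.04

1,182 units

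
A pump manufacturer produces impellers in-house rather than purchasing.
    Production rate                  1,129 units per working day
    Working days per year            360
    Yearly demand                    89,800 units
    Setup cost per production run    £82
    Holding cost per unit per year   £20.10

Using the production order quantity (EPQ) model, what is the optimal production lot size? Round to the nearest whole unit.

970 units

Daily demand d = 89,800/360 = 249.444; p = 1129; 1 − d/p = 0.77906
EPQ = √(2DS / (H(1 − d/p)))
    = √(2 × 89,800 × 82 / (20.1 × 0.77906)) ≈ 969.79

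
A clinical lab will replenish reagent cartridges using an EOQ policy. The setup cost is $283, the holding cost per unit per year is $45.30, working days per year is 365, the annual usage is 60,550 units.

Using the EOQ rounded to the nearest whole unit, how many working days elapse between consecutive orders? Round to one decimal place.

5.2 days

2DS/H = 2·60,550·283/45.3 = 756,540.84
EOQ = √756,540.84 ≈ 869.79 → Q = 870 units
Cycle time = (working days × Q)/D = (365 × 870) / 60,550 = 5.244 days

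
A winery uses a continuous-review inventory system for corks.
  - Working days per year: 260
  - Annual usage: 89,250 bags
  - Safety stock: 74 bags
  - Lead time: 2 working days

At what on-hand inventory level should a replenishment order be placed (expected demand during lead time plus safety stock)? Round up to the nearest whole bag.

761 bags

Daily demand d = 89,250 / 260 = 343.269 bags/day
Demand during lead time = 343.269 × 2 = 686.54
Reorder point = 686.54 + 74 = 760.54 → round up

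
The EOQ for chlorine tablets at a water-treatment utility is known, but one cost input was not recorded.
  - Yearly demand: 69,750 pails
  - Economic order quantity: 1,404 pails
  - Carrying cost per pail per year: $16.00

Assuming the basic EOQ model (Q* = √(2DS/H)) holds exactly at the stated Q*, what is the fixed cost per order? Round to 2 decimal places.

EOQ relation: Q² = 2DS/H, so rearrange for the unknown.
S = Q²H / (2D) = 1,404² × 16 / (2 × 69,750) = 226.0893

$226.09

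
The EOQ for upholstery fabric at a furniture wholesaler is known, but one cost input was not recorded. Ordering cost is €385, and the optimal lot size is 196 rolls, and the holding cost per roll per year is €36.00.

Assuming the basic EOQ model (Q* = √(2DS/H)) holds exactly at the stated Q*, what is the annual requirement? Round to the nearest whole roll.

EOQ relation: Q² = 2DS/H, so rearrange for the unknown.
D = Q²H / (2S) = 196² × 36 / (2 × 385) = 1,796.07

1,796 rolls per year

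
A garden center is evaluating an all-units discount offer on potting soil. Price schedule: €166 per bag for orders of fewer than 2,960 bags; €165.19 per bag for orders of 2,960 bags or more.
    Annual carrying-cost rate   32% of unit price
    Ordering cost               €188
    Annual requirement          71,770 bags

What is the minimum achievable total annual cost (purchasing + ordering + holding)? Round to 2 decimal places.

H₁ = 32%×€166 = €53.1200;  H₂ = 32%×€165.19 = €52.8608
EOQ₁ = √(2×71,770×188/53.1200) = 712.75  (< 2,960, feasible at tier 1)
EOQ₂ = √(2×71,770×188/52.8608) = 714.49  (< 2,960 → use Q = 2,960 at tier-2 price)
TC(tier 1 (EOQ₁), Q≈712.7) = €11,951,681.20
TC(tier 2, Q≈2,960.0) = €11,938,478.65
Minimum at tier 2: €11,938,478.65

€11,938,478.65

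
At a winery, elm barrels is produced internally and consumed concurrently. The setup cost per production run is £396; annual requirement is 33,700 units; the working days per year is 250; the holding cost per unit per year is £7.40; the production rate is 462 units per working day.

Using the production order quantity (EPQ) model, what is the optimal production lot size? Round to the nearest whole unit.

2,257 units

d = 33,700/250 = 134.8000 units/day;  effective holding cost H(1 − d/p) = 7.4·(1 − 134.8000/462) = 5.24087
Q* = √(2DS / H_eff) = √(2·33,700·396 / 5.24087) ≈ 2,256.71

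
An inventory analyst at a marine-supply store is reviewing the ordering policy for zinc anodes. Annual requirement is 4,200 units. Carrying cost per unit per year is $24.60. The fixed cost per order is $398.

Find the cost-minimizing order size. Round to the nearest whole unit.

369 units

Q* = √(2·D·S / H) = √(2·4,200·398 / 24.6) = √135,902.4 ≈ 368.65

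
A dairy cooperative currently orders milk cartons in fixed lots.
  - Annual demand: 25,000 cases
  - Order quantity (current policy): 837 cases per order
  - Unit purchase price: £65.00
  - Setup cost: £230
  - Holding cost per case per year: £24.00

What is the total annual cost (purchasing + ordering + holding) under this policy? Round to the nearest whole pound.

Orders/yr = 25,000/837 = 29.869; ordering cost = 29.869 × £230 = £6,869.77
Average inventory = 837/2 = 418.5; holding cost = 418.5 × £24 = £10,044.00
Purchase cost = D·C = 25,000 × 65 = £1,625,000.00
Total = £6,869.77 + £10,044.00 + £1,625,000.00 = £1,641,913.77

£1,641,914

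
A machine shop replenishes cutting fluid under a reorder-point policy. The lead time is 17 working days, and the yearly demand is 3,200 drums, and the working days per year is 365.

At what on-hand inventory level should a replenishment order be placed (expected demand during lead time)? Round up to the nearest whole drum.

Daily demand d = 3,200 / 365 = 8.767 drums/day
Demand during lead time = 8.767 × 17 = 149.04
Reorder point = 149.04 → round up

150 drums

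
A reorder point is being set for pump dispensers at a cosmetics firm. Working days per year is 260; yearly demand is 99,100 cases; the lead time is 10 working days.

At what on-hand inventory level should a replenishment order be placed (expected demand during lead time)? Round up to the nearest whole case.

3,812 cases

Daily demand d = 99,100 / 260 = 381.154 cases/day
Demand during lead time = 381.154 × 10 = 3,811.54
Reorder point = 3,811.54 → round up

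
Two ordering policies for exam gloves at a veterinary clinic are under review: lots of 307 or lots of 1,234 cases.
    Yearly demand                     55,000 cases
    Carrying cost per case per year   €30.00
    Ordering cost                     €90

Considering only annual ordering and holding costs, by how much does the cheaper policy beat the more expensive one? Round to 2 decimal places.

TC(Q) = (D/Q)S + (Q/2)H
TC(307) = (55,000/307)×90 + (307/2)×30 = €20,728.78
TC(1,234) = (55,000/1,234)×90 + (1,234/2)×30 = €22,521.35
Cheaper: Q = 307.  Difference = €1,792.57

€1,792.57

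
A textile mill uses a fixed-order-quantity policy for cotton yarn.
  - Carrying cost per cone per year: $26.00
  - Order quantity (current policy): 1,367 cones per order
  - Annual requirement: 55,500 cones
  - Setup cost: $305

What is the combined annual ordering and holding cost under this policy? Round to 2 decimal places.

Annual ordering cost = (D/Q)·S = (55,500/1,367) × 305 = $12,382.96
Annual holding cost  = (Q/2)·H = (1,367/2) × 26 = $17,771.00
Total = $12,382.96 + $17,771.00 = $30,153.96

$30,153.96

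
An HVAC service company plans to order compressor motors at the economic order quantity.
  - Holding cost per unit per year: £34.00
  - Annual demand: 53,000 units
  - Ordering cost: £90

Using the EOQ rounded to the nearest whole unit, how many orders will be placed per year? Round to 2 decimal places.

Optimal lot size Q* = (2 × 53,000 × £90 / £34)^½ ≈ 529.71 → Q = 530
N = D/Q = 53,000/530 ≈ 100.000 orders/yr

100.00 orders per year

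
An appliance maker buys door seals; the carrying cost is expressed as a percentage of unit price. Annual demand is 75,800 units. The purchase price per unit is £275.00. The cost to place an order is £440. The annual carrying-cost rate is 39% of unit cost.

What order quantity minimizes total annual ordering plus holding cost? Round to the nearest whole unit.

789 units

H = i·C = 0.39 × £275 = £107.2500 per unit-year
Q* = √(2·D·S / H) = √(2·75,800·440 / 107.25) = √621,948.7 ≈ 788.64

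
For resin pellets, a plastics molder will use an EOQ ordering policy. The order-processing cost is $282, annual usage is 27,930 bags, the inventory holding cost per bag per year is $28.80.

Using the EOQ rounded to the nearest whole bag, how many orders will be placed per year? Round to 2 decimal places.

37.74 orders per year

2DS/H = 2·27,930·282/28.8 = 546,962.50
EOQ = √546,962.50 ≈ 739.57 → Q = 740
Orders per year = D/Q = 27,930 / 740 = 37.743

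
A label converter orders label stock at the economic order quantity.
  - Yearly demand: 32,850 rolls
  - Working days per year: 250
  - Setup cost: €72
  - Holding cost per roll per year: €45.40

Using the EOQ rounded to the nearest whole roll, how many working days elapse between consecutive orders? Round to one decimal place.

2DS/H = 2·32,850·72/45.4 = 104,193.83
EOQ = √104,193.83 ≈ 322.79 → Q = 323 rolls
T = Q/D × 250 days = 323/32,850 × 250 = 2.458 days

2.5 days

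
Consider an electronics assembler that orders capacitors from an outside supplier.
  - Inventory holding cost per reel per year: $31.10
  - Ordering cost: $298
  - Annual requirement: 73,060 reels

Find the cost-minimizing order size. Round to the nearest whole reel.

Q* = √(2·D·S / H) = √(2·73,060·298 / 31.1) = √1,400,120.9 ≈ 1,183.27

1,183 reels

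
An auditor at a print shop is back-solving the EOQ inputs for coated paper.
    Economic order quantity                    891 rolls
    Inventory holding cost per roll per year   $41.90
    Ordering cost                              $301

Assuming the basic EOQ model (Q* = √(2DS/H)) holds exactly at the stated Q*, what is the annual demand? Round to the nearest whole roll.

Since Q* = (2DS/H)^½, squaring gives Q*²·H = 2DS.
D = Q²H / (2S) = 891² × 41.9 / (2 × 301) = 55,255.17

55,255 rolls per year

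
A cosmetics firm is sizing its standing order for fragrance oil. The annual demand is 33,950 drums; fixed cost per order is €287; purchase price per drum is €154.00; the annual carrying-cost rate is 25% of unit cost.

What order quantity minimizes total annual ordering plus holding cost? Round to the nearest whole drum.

H = i·C = 0.25 × €154 = €38.5000 per drum-year
Q* = √(2·D·S / H) = √(2·33,950·287 / 38.5) = √506,163.6 ≈ 711.45

711 drums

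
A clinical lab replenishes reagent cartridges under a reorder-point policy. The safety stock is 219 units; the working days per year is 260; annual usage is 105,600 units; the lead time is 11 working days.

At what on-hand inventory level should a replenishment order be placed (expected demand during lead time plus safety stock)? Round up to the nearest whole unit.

Daily demand d = 105,600 / 260 = 406.154 units/day
Demand during lead time = 406.154 × 11 = 4,467.69
Reorder point = 4,467.69 + 219 = 4,686.69 → round up

4,687 units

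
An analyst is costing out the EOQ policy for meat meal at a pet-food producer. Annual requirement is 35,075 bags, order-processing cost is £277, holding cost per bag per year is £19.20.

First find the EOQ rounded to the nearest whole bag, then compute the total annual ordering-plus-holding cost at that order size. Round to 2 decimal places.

£19,315.43

Optimal lot size Q* = (2 × 35,075 × £277 / £19.2)^½ ≈ 1,006.01 → Q = 1,006 bags
Ordering: D/Q × S = 35,075/1,006 × £277 = £9,657.83
Holding:  Q/2 × H = 1,006/2 × £19.2 = £9,657.60
Total = £9,657.83 + £9,657.60 = £19,315.43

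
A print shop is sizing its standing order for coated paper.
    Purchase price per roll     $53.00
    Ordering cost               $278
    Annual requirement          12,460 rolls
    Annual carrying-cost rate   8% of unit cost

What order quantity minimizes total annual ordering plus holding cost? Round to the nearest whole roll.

Carrying cost H = $53 × 8% = $4.2400/roll/yr
Q* = √(2·D·S / H) = √(2·12,460·278 / 4.24) = √1,633,905.7 ≈ 1,278.24

1,278 rolls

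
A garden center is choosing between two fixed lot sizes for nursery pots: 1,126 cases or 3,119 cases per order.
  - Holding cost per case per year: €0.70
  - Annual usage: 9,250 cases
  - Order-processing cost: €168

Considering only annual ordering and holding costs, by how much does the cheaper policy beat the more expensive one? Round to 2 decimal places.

For each Q, cost = (D/Q)·S + (Q/2)·H.
TC(1,126) = (9,250/1,126)×168 + (1,126/2)×0.7 = €1,774.21
TC(3,119) = (9,250/3,119)×168 + (3,119/2)×0.7 = €1,589.89
|ΔTC| = |€1,774.21 − €1,589.89| = €184.32

€184.32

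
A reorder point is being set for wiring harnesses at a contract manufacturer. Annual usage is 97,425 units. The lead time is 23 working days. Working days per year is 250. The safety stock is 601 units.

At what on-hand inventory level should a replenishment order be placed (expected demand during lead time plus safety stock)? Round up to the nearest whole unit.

Daily demand d = 97,425 / 250 = 389.700 units/day
Demand during lead time = 389.700 × 23 = 8,963.10
Reorder point = 8,963.10 + 601 = 9,564.10 → round up

9,565 units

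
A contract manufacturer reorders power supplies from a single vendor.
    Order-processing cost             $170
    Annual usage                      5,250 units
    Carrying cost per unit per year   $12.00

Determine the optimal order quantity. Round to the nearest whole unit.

Q* = √(2·D·S / H) = √(2·5,250·170 / 12) = √148,750.0 ≈ 385.68

386 units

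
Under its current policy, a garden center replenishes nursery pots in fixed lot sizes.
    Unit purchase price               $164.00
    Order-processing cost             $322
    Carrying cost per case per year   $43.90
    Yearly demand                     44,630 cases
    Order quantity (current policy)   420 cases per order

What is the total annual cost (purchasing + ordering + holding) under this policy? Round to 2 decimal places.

Orders/yr = 44,630/420 = 106.262; ordering cost = 106.262 × $322 = $34,216.33
Average inventory = 420/2 = 210; holding cost = 210 × $43.9 = $9,219.00
Purchase cost = D·C = 44,630 × 164 = $7,319,320.00
Total = $34,216.33 + $9,219.00 + $7,319,320.00 = $7,362,755.33

$7,362,755.33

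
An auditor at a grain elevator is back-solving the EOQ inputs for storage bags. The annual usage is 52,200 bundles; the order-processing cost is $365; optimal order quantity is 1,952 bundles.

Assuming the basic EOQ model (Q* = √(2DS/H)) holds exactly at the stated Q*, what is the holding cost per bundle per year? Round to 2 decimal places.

From Q* = √(2DS/H) ⇒ Q*² = 2DS/H.
H = 2DS / Q² = 2 × 52,200 × 365 / 1,952² = 10.0008

$10.00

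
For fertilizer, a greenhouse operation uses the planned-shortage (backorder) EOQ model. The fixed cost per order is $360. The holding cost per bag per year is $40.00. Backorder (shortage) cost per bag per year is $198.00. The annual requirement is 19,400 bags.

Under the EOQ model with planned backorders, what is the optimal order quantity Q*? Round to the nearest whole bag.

648 bags

Basic EOQ = √(2·19,400·360/40) = 590.931
Backorder adjustment √((H+b)/b) = √((40+198)/198) = 1.0964
Q* = 590.931 × 1.0964 ≈ 647.88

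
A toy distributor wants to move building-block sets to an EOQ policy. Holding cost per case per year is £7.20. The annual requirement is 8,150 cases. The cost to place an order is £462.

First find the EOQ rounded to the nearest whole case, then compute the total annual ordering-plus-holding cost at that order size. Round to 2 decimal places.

£7,363.45

2DS/H = 2·8,150·462/7.2 = 1,045,916.67
EOQ = √1,045,916.67 ≈ 1,022.70 → Q = 1,023 cases
Orders/yr = 8,150/1,023 = 7.967; ordering cost = 7.967 × £462 = £3,680.65
Average inventory = 1,023/2 = 511.5; holding cost = 511.5 × £7.2 = £3,682.80
Total = £3,680.65 + £3,682.80 = £7,363.45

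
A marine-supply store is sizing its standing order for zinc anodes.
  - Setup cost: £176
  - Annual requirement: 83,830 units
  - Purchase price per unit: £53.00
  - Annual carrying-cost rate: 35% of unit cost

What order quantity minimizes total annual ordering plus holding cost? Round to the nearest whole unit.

1,261 units

Carrying cost H = £53 × 35% = £18.5500/unit/yr
Q* = √(2·D·S / H) = √(2·83,830·176 / 18.55) = √1,590,736.4 ≈ 1,261.24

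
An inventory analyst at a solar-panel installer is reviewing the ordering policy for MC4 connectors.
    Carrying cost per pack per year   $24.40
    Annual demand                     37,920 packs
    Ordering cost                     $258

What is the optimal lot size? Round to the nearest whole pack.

Optimal lot size Q* = (2 × 37,920 × $258 / $24.4)^½ ≈ 895.50

895 packs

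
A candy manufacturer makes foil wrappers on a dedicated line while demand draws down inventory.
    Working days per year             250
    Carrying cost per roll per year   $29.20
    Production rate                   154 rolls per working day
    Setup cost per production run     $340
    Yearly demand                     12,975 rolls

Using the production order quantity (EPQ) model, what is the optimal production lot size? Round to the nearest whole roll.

675 rolls

d = 12,975/250 = 51.9000 rolls/day;  effective holding cost H(1 − d/p) = 29.2·(1 − 51.9000/154) = 19.35922
Q* = √(2DS / H_eff) = √(2·12,975·340 / 19.35922) ≈ 675.09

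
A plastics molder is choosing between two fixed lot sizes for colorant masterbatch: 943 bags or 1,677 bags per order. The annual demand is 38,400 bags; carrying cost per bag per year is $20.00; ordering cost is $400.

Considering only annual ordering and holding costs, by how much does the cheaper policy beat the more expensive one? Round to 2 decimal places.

For each Q, cost = (D/Q)·S + (Q/2)·H.
TC(943) = (38,400/943)×400 + (943/2)×20 = $25,718.44
TC(1,677) = (38,400/1,677)×400 + (1,677/2)×20 = $25,929.21
|ΔTC| = |$25,718.44 − $25,929.21| = $210.77

$210.77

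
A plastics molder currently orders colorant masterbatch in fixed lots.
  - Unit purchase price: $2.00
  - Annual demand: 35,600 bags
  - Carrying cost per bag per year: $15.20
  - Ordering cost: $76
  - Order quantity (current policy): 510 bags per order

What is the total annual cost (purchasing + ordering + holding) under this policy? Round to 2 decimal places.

$80,381.10

Ordering: D/Q × S = 35,600/510 × $76 = $5,305.10
Holding:  Q/2 × H = 510/2 × $15.2 = $3,876.00
Purchase cost = D·C = 35,600 × 2 = $71,200.00
Total = $5,305.10 + $3,876.00 + $71,200.00 = $80,381.10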